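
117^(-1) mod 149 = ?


Use the extended Euclidean algorithm on (149, 117); each row r = 149*s + 117*t:
r=149, s=1, t=0
r=117, s=0, t=1
q=1: r=32, s=1, t=-1   [149*(1) + 117*(-1) = 32]
q=3: r=21, s=-3, t=4   [149*(-3) + 117*(4) = 21]
q=1: r=11, s=4, t=-5   [149*(4) + 117*(-5) = 11]
q=1: r=10, s=-7, t=9   [149*(-7) + 117*(9) = 10]
q=1: r=1, s=11, t=-14   [149*(11) + 117*(-14) = 1]
q=10: r=0, s=-117, t=149   [149*(-117) + 117*(149) = 0]
GCD = 1 with t = -14, so 117*(-14) ≡ 1 (mod 149)
Inverse = -14 mod 149 = 135
Check: 117 * 135 = 15795 ≡ 1 (mod 149)

117^(-1) ≡ 135 (mod 149)


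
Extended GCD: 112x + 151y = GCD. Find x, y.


Tabular extended Euclidean (each row: r = 112*s + 151*t):
r=112, s=1, t=0
r=151, s=0, t=1
q=0: r=112, s=1, t=0   [112*(1) + 151*(0) = 112]
q=1: r=39, s=-1, t=1   [112*(-1) + 151*(1) = 39]
q=2: r=34, s=3, t=-2   [112*(3) + 151*(-2) = 34]
q=1: r=5, s=-4, t=3   [112*(-4) + 151*(3) = 5]
q=6: r=4, s=27, t=-20   [112*(27) + 151*(-20) = 4]
q=1: r=1, s=-31, t=23   [112*(-31) + 151*(23) = 1]
q=4: r=0, s=151, t=-112   [112*(151) + 151*(-112) = 0]
GCD = 1; from the row with r=1: x=-31, y=23
Check: 112*(-31) + 151*(23) = -3472 + 3473 = 1

GCD = 1, x = -31, y = 23


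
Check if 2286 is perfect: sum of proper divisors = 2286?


Proper divisors of 2286: 1, 2, 3, 6, 9, 18, 127, 254, 381, 762, 1143
Sum = 1 + 2 + 3 + 6 + 9 + 18 + 127 + 254 + 381 + 762 + 1143 = 2706

No, 2286 is not perfect (2706 ≠ 2286)


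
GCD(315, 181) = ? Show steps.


315 = 1 * 181 + 134
181 = 1 * 134 + 47
134 = 2 * 47 + 40
47 = 1 * 40 + 7
40 = 5 * 7 + 5
7 = 1 * 5 + 2
5 = 2 * 2 + 1
2 = 2 * 1 + 0
GCD = 1


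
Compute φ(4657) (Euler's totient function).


4657 = 4657
Prime factors: 4657
φ(4657) = 4657 × (1-1/4657)
= 4657 × 4656/4657 = 4656

φ(4657) = 4656


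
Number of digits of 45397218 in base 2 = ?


45397218 in base 2 = 10101101001011010011100010
Number of digits = 26

26 digits (base 2)


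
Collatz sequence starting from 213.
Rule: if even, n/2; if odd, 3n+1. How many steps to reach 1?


213 → 640 → 320 → 160 → 80 → 40 → 20 → 10 → 5 → 16 → 8 → 4 → 2 → 1
Total steps = 13

13 steps


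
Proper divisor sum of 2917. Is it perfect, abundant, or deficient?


Proper divisors: 1
Sum = 1 = 1
1 < 2917 → deficient

s(2917) = 1 (deficient)


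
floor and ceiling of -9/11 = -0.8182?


-9/11 = -0.8182
floor = -1
ceil = 0

floor = -1, ceil = 0


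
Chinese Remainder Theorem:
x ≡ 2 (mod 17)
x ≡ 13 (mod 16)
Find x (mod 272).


M = 17*16 = 272
M1 = M/17 = 16, M2 = M/16 = 17
M1^(-1) mod 17 = 16, M2^(-1) mod 16 = 1
x = 2*16*16 + 13*17*1 = 733
733 mod 272 = 189
Check: 189 mod 17 = 2 ✓, 189 mod 16 = 13 ✓

x ≡ 189 (mod 272)


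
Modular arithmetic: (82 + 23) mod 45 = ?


82 + 23 = 105
105 mod 45 = 15


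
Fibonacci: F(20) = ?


Sequence: 1, 1, 2, 3, 5, 8, 13, 21, 34, 55, 89, 144, 233, 377, 610, 987, 1597, 2584, 4181, 6765
F(20) = 6765


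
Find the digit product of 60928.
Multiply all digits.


6 × 0 × 9 × 2 × 8 = 0


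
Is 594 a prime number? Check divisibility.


594 / 2 = 297 (exact division)
594 is NOT prime.

No, 594 is not prime


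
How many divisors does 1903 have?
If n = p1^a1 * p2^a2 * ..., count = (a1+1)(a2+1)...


1903 = 11^1 × 173^1
d(1903) = (1+1) × (1+1) = 4

4 divisors


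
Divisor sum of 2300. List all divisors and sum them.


Divisors of 2300: 1, 2, 4, 5, 10, 20, 23, 25, 46, 50, 92, 100, 115, 230, 460, 575, 1150, 2300
Sum = 1 + 2 + 4 + 5 + 10 + 20 + 23 + 25 + 46 + 50 + 92 + 100 + 115 + 230 + 460 + 575 + 1150 + 2300 = 5208

σ(2300) = 5208


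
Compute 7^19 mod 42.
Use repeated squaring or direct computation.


7^1 mod 42 = 7
7^2 mod 42 = 7
7^3 mod 42 = 7
7^4 mod 42 = 7
7^5 mod 42 = 7
7^6 mod 42 = 7
7^7 mod 42 = 7
7^8 mod 42 = 7
7^9 mod 42 = 7
7^10 mod 42 = 7
7^11 mod 42 = 7
7^12 mod 42 = 7
7^13 mod 42 = 7
7^14 mod 42 = 7
7^15 mod 42 = 7
7^16 mod 42 = 7
7^17 mod 42 = 7
7^18 mod 42 = 7
7^19 mod 42 = 7


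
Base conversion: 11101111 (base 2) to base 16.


11101111 (base 2) = 239 (decimal)
239 (decimal) = EF (base 16)


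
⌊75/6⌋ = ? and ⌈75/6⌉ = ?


75/6 = 12.5000
floor = 12
ceil = 13

floor = 12, ceil = 13


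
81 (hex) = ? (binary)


81 (base 16) = 129 (decimal)
129 (decimal) = 10000001 (base 2)


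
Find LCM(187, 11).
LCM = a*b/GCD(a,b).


GCD(187, 11) = 11
LCM = 187*11/11 = 2057/11 = 187

LCM = 187


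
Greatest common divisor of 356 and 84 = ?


356 = 4 * 84 + 20
84 = 4 * 20 + 4
20 = 5 * 4 + 0
GCD = 4


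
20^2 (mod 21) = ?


20^1 mod 21 = 20
20^2 mod 21 = 1


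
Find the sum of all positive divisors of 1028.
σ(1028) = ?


Divisors of 1028: 1, 2, 4, 257, 514, 1028
Sum = 1 + 2 + 4 + 257 + 514 + 1028 = 1806

σ(1028) = 1806


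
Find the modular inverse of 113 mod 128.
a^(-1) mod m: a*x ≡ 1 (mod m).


Use the extended Euclidean algorithm on (128, 113); each row r = 128*s + 113*t:
r=128, s=1, t=0
r=113, s=0, t=1
q=1: r=15, s=1, t=-1   [128*(1) + 113*(-1) = 15]
q=7: r=8, s=-7, t=8   [128*(-7) + 113*(8) = 8]
q=1: r=7, s=8, t=-9   [128*(8) + 113*(-9) = 7]
q=1: r=1, s=-15, t=17   [128*(-15) + 113*(17) = 1]
q=7: r=0, s=113, t=-128   [128*(113) + 113*(-128) = 0]
GCD = 1 with t = 17, so 113*(17) ≡ 1 (mod 128)
Inverse = 17 mod 128 = 17
Check: 113 * 17 = 1921 ≡ 1 (mod 128)

113^(-1) ≡ 17 (mod 128)


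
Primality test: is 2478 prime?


2478 / 2 = 1239 (exact division)
2478 is NOT prime.

No, 2478 is not prime


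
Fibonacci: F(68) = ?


Sequence: 1, 1, 2, 3, 5, 8, 13, 21, 34, 55, 89, 144, 233, 377, 610, 987, 1597, 2584, 4181, 6765, 10946, 17711, 28657, 46368, 75025, 121393, 196418, 317811, 514229, 832040, 1346269, 2178309, 3524578, 5702887, 9227465, 14930352, 24157817, 39088169, 63245986, 102334155, 165580141, 267914296, 433494437, 701408733, 1134903170, 1836311903, 2971215073, 4807526976, 7778742049, 12586269025, 20365011074, 32951280099, 53316291173, 86267571272, 139583862445, 225851433717, 365435296162, 591286729879, 956722026041, 1548008755920, 2504730781961, 4052739537881, 6557470319842, 10610209857723, 17167680177565, 27777890035288, 44945570212853, 72723460248141
F(68) = 72723460248141


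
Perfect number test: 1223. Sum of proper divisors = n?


Proper divisors of 1223: 1
Sum = 1 = 1

No, 1223 is not perfect (1 ≠ 1223)


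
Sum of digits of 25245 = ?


2 + 5 + 2 + 4 + 5 = 18


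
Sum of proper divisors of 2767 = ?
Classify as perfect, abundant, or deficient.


Proper divisors: 1
Sum = 1 = 1
1 < 2767 → deficient

s(2767) = 1 (deficient)


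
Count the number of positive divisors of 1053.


1053 = 3^4 × 13^1
d(1053) = (4+1) × (1+1) = 10

10 divisors


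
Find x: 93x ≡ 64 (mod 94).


GCD(93, 94) = 1, unique solution
a^(-1) mod 94 = 93
x = 93 * 64 mod 94 = 30

x ≡ 30 (mod 94)


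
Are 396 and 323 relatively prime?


Euclidean algorithm:
396 = 1 * 323 + 73
323 = 4 * 73 + 31
73 = 2 * 31 + 11
31 = 2 * 11 + 9
11 = 1 * 9 + 2
9 = 4 * 2 + 1
2 = 2 * 1 + 0
GCD(396, 323) = 1

Yes, coprime (GCD = 1)


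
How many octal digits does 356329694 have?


356329694 in base 8 = 2517224336
Number of digits = 10

10 digits (base 8)


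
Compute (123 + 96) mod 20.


123 + 96 = 219
219 mod 20 = 19


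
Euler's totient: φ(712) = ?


712 = 2^3 × 89
Prime factors: 2, 89
φ(712) = 712 × (1-1/2) × (1-1/89)
= 712 × 1/2 × 88/89 = 352

φ(712) = 352


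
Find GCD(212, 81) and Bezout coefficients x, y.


Tabular extended Euclidean (each row: r = 212*s + 81*t):
r=212, s=1, t=0
r=81, s=0, t=1
q=2: r=50, s=1, t=-2   [212*(1) + 81*(-2) = 50]
q=1: r=31, s=-1, t=3   [212*(-1) + 81*(3) = 31]
q=1: r=19, s=2, t=-5   [212*(2) + 81*(-5) = 19]
q=1: r=12, s=-3, t=8   [212*(-3) + 81*(8) = 12]
q=1: r=7, s=5, t=-13   [212*(5) + 81*(-13) = 7]
q=1: r=5, s=-8, t=21   [212*(-8) + 81*(21) = 5]
q=1: r=2, s=13, t=-34   [212*(13) + 81*(-34) = 2]
q=2: r=1, s=-34, t=89   [212*(-34) + 81*(89) = 1]
q=2: r=0, s=81, t=-212   [212*(81) + 81*(-212) = 0]
GCD = 1; from the row with r=1: x=-34, y=89
Check: 212*(-34) + 81*(89) = -7208 + 7209 = 1

GCD = 1, x = -34, y = 89


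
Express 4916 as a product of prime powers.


4916 / 2 = 2458
2458 / 2 = 1229
1229 / 1229 = 1
4916 = 2^2 × 1229


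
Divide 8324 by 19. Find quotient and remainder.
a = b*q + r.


8324 = 19 * 438 + 2
Check: 8322 + 2 = 8324

q = 438, r = 2


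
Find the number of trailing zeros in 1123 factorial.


floor(1123/5) = 224
floor(1123/25) = 44
floor(1123/125) = 8
floor(1123/625) = 1
Total = 277

277 trailing zeros


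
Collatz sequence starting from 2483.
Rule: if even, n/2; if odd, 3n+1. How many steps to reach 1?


2483 → 7450 → 3725 → 11176 → 5588 → 2794 → 1397 → 4192 → 2096 → 1048 → 524 → 262 → 131 → 394 → 197 → 592 → 296 → 148 → 74 → 37 → 112 → 56 → 28 → 14 → 7 → 22 → 11 → 34 → 17 → 52 → 26 → 13 → 40 → 20 → 10 → 5 → 16 → 8 → 4 → 2 → 1
Total steps = 40

40 steps


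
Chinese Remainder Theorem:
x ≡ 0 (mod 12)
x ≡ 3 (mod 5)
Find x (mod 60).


M = 12*5 = 60
M1 = M/12 = 5, M2 = M/5 = 12
M1^(-1) mod 12 = 5, M2^(-1) mod 5 = 3
x = 0*5*5 + 3*12*3 = 108
108 mod 60 = 48
Check: 48 mod 12 = 0 ✓, 48 mod 5 = 3 ✓

x ≡ 48 (mod 60)


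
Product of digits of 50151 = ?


5 × 0 × 1 × 5 × 1 = 0


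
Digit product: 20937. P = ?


2 × 0 × 9 × 3 × 7 = 0


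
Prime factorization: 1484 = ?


1484 / 2 = 742
742 / 2 = 371
371 / 7 = 53
53 / 53 = 1
1484 = 2^2 × 7 × 53


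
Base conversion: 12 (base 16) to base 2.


12 (base 16) = 18 (decimal)
18 (decimal) = 10010 (base 2)


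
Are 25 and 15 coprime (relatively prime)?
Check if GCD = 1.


Euclidean algorithm:
25 = 1 * 15 + 10
15 = 1 * 10 + 5
10 = 2 * 5 + 0
GCD(25, 15) = 5

No, not coprime (GCD = 5)


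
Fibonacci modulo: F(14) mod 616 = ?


F(k) mod 616 for k=1..14:
1, 1, 2, 3, 5, 8, 13, 21, 34, 55, 89, 144, 233, 377
F(14) mod 616 = 377


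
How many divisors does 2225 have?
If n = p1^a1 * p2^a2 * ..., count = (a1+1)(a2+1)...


2225 = 5^2 × 89^1
d(2225) = (2+1) × (1+1) = 6

6 divisors


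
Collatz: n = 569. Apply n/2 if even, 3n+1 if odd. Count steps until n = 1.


569 → 1708 → 854 → 427 → 1282 → 641 → 1924 → 962 → 481 → 1444 → 722 → 361 → 1084 → 542 → 271 → 814 → 407 → 1222 → 611 → 1834 → 917 → 2752 → 1376 → 688 → 344 → 172 → 86 → 43 → 130 → 65 → 196 → 98 → 49 → 148 → 74 → 37 → 112 → 56 → 28 → 14 → 7 → 22 → 11 → 34 → 17 → 52 → 26 → 13 → 40 → 20 → 10 → 5 → 16 → 8 → 4 → 2 → 1
Total steps = 56

56 steps


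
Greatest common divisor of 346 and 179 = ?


346 = 1 * 179 + 167
179 = 1 * 167 + 12
167 = 13 * 12 + 11
12 = 1 * 11 + 1
11 = 11 * 1 + 0
GCD = 1


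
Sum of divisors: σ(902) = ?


Divisors of 902: 1, 2, 11, 22, 41, 82, 451, 902
Sum = 1 + 2 + 11 + 22 + 41 + 82 + 451 + 902 = 1512

σ(902) = 1512


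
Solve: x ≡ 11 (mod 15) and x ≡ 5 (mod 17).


M = 15*17 = 255
M1 = M/15 = 17, M2 = M/17 = 15
M1^(-1) mod 15 = 8, M2^(-1) mod 17 = 8
x = 11*17*8 + 5*15*8 = 2096
2096 mod 255 = 56
Check: 56 mod 15 = 11 ✓, 56 mod 17 = 5 ✓

x ≡ 56 (mod 255)


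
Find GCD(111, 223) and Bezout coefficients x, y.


Tabular extended Euclidean (each row: r = 111*s + 223*t):
r=111, s=1, t=0
r=223, s=0, t=1
q=0: r=111, s=1, t=0   [111*(1) + 223*(0) = 111]
q=2: r=1, s=-2, t=1   [111*(-2) + 223*(1) = 1]
q=111: r=0, s=223, t=-111   [111*(223) + 223*(-111) = 0]
GCD = 1; from the row with r=1: x=-2, y=1
Check: 111*(-2) + 223*(1) = -222 + 223 = 1

GCD = 1, x = -2, y = 1


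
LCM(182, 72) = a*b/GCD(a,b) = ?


GCD(182, 72) = 2
LCM = 182*72/2 = 13104/2 = 6552

LCM = 6552


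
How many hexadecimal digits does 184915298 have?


184915298 in base 16 = B059562
Number of digits = 7

7 digits (base 16)


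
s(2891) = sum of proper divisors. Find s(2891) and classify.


Proper divisors: 1, 7, 49, 59, 413
Sum = 1 + 7 + 49 + 59 + 413 = 529
529 < 2891 → deficient

s(2891) = 529 (deficient)


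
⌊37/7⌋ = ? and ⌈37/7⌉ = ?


37/7 = 5.2857
floor = 5
ceil = 6

floor = 5, ceil = 6


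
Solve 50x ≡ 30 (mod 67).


GCD(50, 67) = 1, unique solution
a^(-1) mod 67 = 63
x = 63 * 30 mod 67 = 14

x ≡ 14 (mod 67)


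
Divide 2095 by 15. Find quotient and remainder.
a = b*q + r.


2095 = 15 * 139 + 10
Check: 2085 + 10 = 2095

q = 139, r = 10


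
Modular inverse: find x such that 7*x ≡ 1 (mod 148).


Use the extended Euclidean algorithm on (148, 7); each row r = 148*s + 7*t:
r=148, s=1, t=0
r=7, s=0, t=1
q=21: r=1, s=1, t=-21   [148*(1) + 7*(-21) = 1]
q=7: r=0, s=-7, t=148   [148*(-7) + 7*(148) = 0]
GCD = 1 with t = -21, so 7*(-21) ≡ 1 (mod 148)
Inverse = -21 mod 148 = 127
Check: 7 * 127 = 889 ≡ 1 (mod 148)

7^(-1) ≡ 127 (mod 148)


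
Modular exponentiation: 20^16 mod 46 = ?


20^1 mod 46 = 20
20^2 mod 46 = 32
20^3 mod 46 = 42
20^4 mod 46 = 12
20^5 mod 46 = 10
20^6 mod 46 = 16
20^7 mod 46 = 44
20^8 mod 46 = 6
20^9 mod 46 = 28
20^10 mod 46 = 8
20^11 mod 46 = 22
20^12 mod 46 = 26
20^13 mod 46 = 14
20^14 mod 46 = 4
20^15 mod 46 = 34
20^16 mod 46 = 36


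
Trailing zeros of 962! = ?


floor(962/5) = 192
floor(962/25) = 38
floor(962/125) = 7
floor(962/625) = 1
Total = 238

238 trailing zeros


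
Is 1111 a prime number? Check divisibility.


1111 / 11 = 101 (exact division)
1111 is NOT prime.

No, 1111 is not prime


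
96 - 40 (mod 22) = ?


96 - 40 = 56
56 mod 22 = 12


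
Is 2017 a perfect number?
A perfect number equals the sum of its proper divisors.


Proper divisors of 2017: 1
Sum = 1 = 1

No, 2017 is not perfect (1 ≠ 2017)


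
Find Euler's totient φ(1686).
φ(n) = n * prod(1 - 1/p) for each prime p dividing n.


1686 = 2 × 3 × 281
Prime factors: 2, 3, 281
φ(1686) = 1686 × (1-1/2) × (1-1/3) × (1-1/281)
= 1686 × 1/2 × 2/3 × 280/281 = 560

φ(1686) = 560


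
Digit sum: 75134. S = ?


7 + 5 + 1 + 3 + 4 = 20


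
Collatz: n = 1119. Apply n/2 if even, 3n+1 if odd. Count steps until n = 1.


1119 → 3358 → 1679 → 5038 → 2519 → 7558 → 3779 → 11338 → 5669 → 17008 → 8504 → 4252 → 2126 → 1063 → 3190 → 1595 → 4786 → 2393 → 7180 → 3590 → 1795 → 5386 → 2693 → 8080 → 4040 → 2020 → 1010 → 505 → 1516 → 758 → 379 → 1138 → 569 → 1708 → 854 → 427 → 1282 → 641 → 1924 → 962 → 481 → 1444 → 722 → 361 → 1084 → 542 → 271 → 814 → 407 → 1222 → 611 → 1834 → 917 → 2752 → 1376 → 688 → 344 → 172 → 86 → 43 → 130 → 65 → 196 → 98 → 49 → 148 → 74 → 37 → 112 → 56 → 28 → 14 → 7 → 22 → 11 → 34 → 17 → 52 → 26 → 13 → 40 → 20 → 10 → 5 → 16 → 8 → 4 → 2 → 1
Total steps = 88

88 steps


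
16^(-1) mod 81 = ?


Use the extended Euclidean algorithm on (81, 16); each row r = 81*s + 16*t:
r=81, s=1, t=0
r=16, s=0, t=1
q=5: r=1, s=1, t=-5   [81*(1) + 16*(-5) = 1]
q=16: r=0, s=-16, t=81   [81*(-16) + 16*(81) = 0]
GCD = 1 with t = -5, so 16*(-5) ≡ 1 (mod 81)
Inverse = -5 mod 81 = 76
Check: 16 * 76 = 1216 ≡ 1 (mod 81)

16^(-1) ≡ 76 (mod 81)


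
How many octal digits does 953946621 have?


953946621 in base 8 = 7067010775
Number of digits = 10

10 digits (base 8)


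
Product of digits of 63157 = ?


6 × 3 × 1 × 5 × 7 = 630


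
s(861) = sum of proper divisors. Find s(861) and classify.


Proper divisors: 1, 3, 7, 21, 41, 123, 287
Sum = 1 + 3 + 7 + 21 + 41 + 123 + 287 = 483
483 < 861 → deficient

s(861) = 483 (deficient)


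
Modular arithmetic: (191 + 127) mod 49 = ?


191 + 127 = 318
318 mod 49 = 24


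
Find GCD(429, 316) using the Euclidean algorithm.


429 = 1 * 316 + 113
316 = 2 * 113 + 90
113 = 1 * 90 + 23
90 = 3 * 23 + 21
23 = 1 * 21 + 2
21 = 10 * 2 + 1
2 = 2 * 1 + 0
GCD = 1


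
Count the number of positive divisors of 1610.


1610 = 2^1 × 5^1 × 7^1 × 23^1
d(1610) = (1+1) × (1+1) × (1+1) × (1+1) = 16

16 divisors


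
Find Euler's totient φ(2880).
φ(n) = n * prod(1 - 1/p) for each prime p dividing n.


2880 = 2^6 × 3^2 × 5
Prime factors: 2, 3, 5
φ(2880) = 2880 × (1-1/2) × (1-1/3) × (1-1/5)
= 2880 × 1/2 × 2/3 × 4/5 = 768

φ(2880) = 768


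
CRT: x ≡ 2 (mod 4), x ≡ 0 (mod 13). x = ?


M = 4*13 = 52
M1 = M/4 = 13, M2 = M/13 = 4
M1^(-1) mod 4 = 1, M2^(-1) mod 13 = 10
x = 2*13*1 + 0*4*10 = 26
26 mod 52 = 26
Check: 26 mod 4 = 2 ✓, 26 mod 13 = 0 ✓

x ≡ 26 (mod 52)


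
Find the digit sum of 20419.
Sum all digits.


2 + 0 + 4 + 1 + 9 = 16


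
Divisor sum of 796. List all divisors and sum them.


Divisors of 796: 1, 2, 4, 199, 398, 796
Sum = 1 + 2 + 4 + 199 + 398 + 796 = 1400

σ(796) = 1400


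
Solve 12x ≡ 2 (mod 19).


GCD(12, 19) = 1, unique solution
a^(-1) mod 19 = 8
x = 8 * 2 mod 19 = 16

x ≡ 16 (mod 19)


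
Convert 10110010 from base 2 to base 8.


10110010 (base 2) = 178 (decimal)
178 (decimal) = 262 (base 8)


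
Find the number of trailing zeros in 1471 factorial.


floor(1471/5) = 294
floor(1471/25) = 58
floor(1471/125) = 11
floor(1471/625) = 2
Total = 365

365 trailing zeros


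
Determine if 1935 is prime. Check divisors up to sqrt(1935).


1935 / 3 = 645 (exact division)
1935 is NOT prime.

No, 1935 is not prime


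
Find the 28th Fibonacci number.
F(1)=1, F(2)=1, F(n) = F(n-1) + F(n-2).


Sequence: 1, 1, 2, 3, 5, 8, 13, 21, 34, 55, 89, 144, 233, 377, 610, 987, 1597, 2584, 4181, 6765, 10946, 17711, 28657, 46368, 75025, 121393, 196418, 317811
F(28) = 317811


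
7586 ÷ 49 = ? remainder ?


7586 = 49 * 154 + 40
Check: 7546 + 40 = 7586

q = 154, r = 40


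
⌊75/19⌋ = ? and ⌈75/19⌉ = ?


75/19 = 3.9474
floor = 3
ceil = 4

floor = 3, ceil = 4


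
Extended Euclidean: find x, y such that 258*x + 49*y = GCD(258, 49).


Tabular extended Euclidean (each row: r = 258*s + 49*t):
r=258, s=1, t=0
r=49, s=0, t=1
q=5: r=13, s=1, t=-5   [258*(1) + 49*(-5) = 13]
q=3: r=10, s=-3, t=16   [258*(-3) + 49*(16) = 10]
q=1: r=3, s=4, t=-21   [258*(4) + 49*(-21) = 3]
q=3: r=1, s=-15, t=79   [258*(-15) + 49*(79) = 1]
q=3: r=0, s=49, t=-258   [258*(49) + 49*(-258) = 0]
GCD = 1; from the row with r=1: x=-15, y=79
Check: 258*(-15) + 49*(79) = -3870 + 3871 = 1

GCD = 1, x = -15, y = 79


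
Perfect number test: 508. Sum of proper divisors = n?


Proper divisors of 508: 1, 2, 4, 127, 254
Sum = 1 + 2 + 4 + 127 + 254 = 388

No, 508 is not perfect (388 ≠ 508)


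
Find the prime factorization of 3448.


3448 / 2 = 1724
1724 / 2 = 862
862 / 2 = 431
431 / 431 = 1
3448 = 2^3 × 431


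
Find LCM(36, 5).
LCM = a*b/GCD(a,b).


GCD(36, 5) = 1
LCM = 36*5/1 = 180/1 = 180

LCM = 180


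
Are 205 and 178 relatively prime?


Euclidean algorithm:
205 = 1 * 178 + 27
178 = 6 * 27 + 16
27 = 1 * 16 + 11
16 = 1 * 11 + 5
11 = 2 * 5 + 1
5 = 5 * 1 + 0
GCD(205, 178) = 1

Yes, coprime (GCD = 1)


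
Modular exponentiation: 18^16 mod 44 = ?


18^1 mod 44 = 18
18^2 mod 44 = 16
18^3 mod 44 = 24
18^4 mod 44 = 36
18^5 mod 44 = 32
18^6 mod 44 = 4
18^7 mod 44 = 28
18^8 mod 44 = 20
18^9 mod 44 = 8
18^10 mod 44 = 12
18^11 mod 44 = 40
18^12 mod 44 = 16
18^13 mod 44 = 24
18^14 mod 44 = 36
18^15 mod 44 = 32
18^16 mod 44 = 4


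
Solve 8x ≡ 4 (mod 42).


GCD(8, 42) = 2 divides 4
Divide: 4x ≡ 2 (mod 21)
x ≡ 11 (mod 21)


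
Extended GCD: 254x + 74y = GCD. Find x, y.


Tabular extended Euclidean (each row: r = 254*s + 74*t):
r=254, s=1, t=0
r=74, s=0, t=1
q=3: r=32, s=1, t=-3   [254*(1) + 74*(-3) = 32]
q=2: r=10, s=-2, t=7   [254*(-2) + 74*(7) = 10]
q=3: r=2, s=7, t=-24   [254*(7) + 74*(-24) = 2]
q=5: r=0, s=-37, t=127   [254*(-37) + 74*(127) = 0]
GCD = 2; from the row with r=2: x=7, y=-24
Check: 254*(7) + 74*(-24) = 1778 - 1776 = 2

GCD = 2, x = 7, y = -24


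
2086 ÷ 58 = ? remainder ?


2086 = 58 * 35 + 56
Check: 2030 + 56 = 2086

q = 35, r = 56


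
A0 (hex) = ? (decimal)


A0 (base 16) = 160 (decimal)
160 (decimal) = 160 (base 10)


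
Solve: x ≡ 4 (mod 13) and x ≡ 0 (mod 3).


M = 13*3 = 39
M1 = M/13 = 3, M2 = M/3 = 13
M1^(-1) mod 13 = 9, M2^(-1) mod 3 = 1
x = 4*3*9 + 0*13*1 = 108
108 mod 39 = 30
Check: 30 mod 13 = 4 ✓, 30 mod 3 = 0 ✓

x ≡ 30 (mod 39)


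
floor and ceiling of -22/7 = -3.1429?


-22/7 = -3.1429
floor = -4
ceil = -3

floor = -4, ceil = -3


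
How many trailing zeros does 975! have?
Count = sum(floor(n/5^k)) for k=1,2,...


floor(975/5) = 195
floor(975/25) = 39
floor(975/125) = 7
floor(975/625) = 1
Total = 242

242 trailing zeros


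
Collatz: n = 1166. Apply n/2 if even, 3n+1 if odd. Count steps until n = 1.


1166 → 583 → 1750 → 875 → 2626 → 1313 → 3940 → 1970 → 985 → 2956 → 1478 → 739 → 2218 → 1109 → 3328 → 1664 → 832 → 416 → 208 → 104 → 52 → 26 → 13 → 40 → 20 → 10 → 5 → 16 → 8 → 4 → 2 → 1
Total steps = 31

31 steps


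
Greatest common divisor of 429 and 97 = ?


429 = 4 * 97 + 41
97 = 2 * 41 + 15
41 = 2 * 15 + 11
15 = 1 * 11 + 4
11 = 2 * 4 + 3
4 = 1 * 3 + 1
3 = 3 * 1 + 0
GCD = 1


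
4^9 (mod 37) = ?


4^1 mod 37 = 4
4^2 mod 37 = 16
4^3 mod 37 = 27
4^4 mod 37 = 34
4^5 mod 37 = 25
4^6 mod 37 = 26
4^7 mod 37 = 30
4^8 mod 37 = 9
4^9 mod 37 = 36


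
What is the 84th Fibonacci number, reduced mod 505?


F(k) mod 505 for k=1..84:
1, 1, 2, 3, 5, 8, 13, 21, 34, 55, 89, 144, 233, 377, 105, 482, 82, 59, 141, 200, 341, 36, 377, 413, 285, 193, 478, 166, 139, 305, 444, 244, 183, 427, 105, 27, 132, 159, 291, 450, 236, 181, 417, 93, 5, 98, 103, 201, 304, 0, 304, 304, 103, 407, 5, 412, 417, 324, 236, 55, 291, 346, 132, 478, 105, 78, 183, 261, 444, 200, 139, 339, 478, 312, 285, 92, 377, 469, 341, 305, 141, 446, 82, 23
F(84) mod 505 = 23


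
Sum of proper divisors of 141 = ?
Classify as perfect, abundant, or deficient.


Proper divisors: 1, 3, 47
Sum = 1 + 3 + 47 = 51
51 < 141 → deficient

s(141) = 51 (deficient)


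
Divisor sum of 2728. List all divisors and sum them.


Divisors of 2728: 1, 2, 4, 8, 11, 22, 31, 44, 62, 88, 124, 248, 341, 682, 1364, 2728
Sum = 1 + 2 + 4 + 8 + 11 + 22 + 31 + 44 + 62 + 88 + 124 + 248 + 341 + 682 + 1364 + 2728 = 5760

σ(2728) = 5760


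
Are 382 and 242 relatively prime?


Euclidean algorithm:
382 = 1 * 242 + 140
242 = 1 * 140 + 102
140 = 1 * 102 + 38
102 = 2 * 38 + 26
38 = 1 * 26 + 12
26 = 2 * 12 + 2
12 = 6 * 2 + 0
GCD(382, 242) = 2

No, not coprime (GCD = 2)


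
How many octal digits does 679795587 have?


679795587 in base 8 = 5041155603
Number of digits = 10

10 digits (base 8)


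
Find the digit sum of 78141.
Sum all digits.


7 + 8 + 1 + 4 + 1 = 21


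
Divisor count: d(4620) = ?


4620 = 2^2 × 3^1 × 5^1 × 7^1 × 11^1
d(4620) = (2+1) × (1+1) × (1+1) × (1+1) × (1+1) = 48

48 divisors


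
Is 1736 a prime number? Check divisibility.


1736 / 2 = 868 (exact division)
1736 is NOT prime.

No, 1736 is not prime


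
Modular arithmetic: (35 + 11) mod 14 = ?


35 + 11 = 46
46 mod 14 = 4


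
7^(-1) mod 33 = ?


Use the extended Euclidean algorithm on (33, 7); each row r = 33*s + 7*t:
r=33, s=1, t=0
r=7, s=0, t=1
q=4: r=5, s=1, t=-4   [33*(1) + 7*(-4) = 5]
q=1: r=2, s=-1, t=5   [33*(-1) + 7*(5) = 2]
q=2: r=1, s=3, t=-14   [33*(3) + 7*(-14) = 1]
q=2: r=0, s=-7, t=33   [33*(-7) + 7*(33) = 0]
GCD = 1 with t = -14, so 7*(-14) ≡ 1 (mod 33)
Inverse = -14 mod 33 = 19
Check: 7 * 19 = 133 ≡ 1 (mod 33)

7^(-1) ≡ 19 (mod 33)


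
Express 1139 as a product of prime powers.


1139 / 17 = 67
67 / 67 = 1
1139 = 17 × 67


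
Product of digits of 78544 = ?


7 × 8 × 5 × 4 × 4 = 4480


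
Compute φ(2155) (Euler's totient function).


2155 = 5 × 431
Prime factors: 5, 431
φ(2155) = 2155 × (1-1/5) × (1-1/431)
= 2155 × 4/5 × 430/431 = 1720

φ(2155) = 1720


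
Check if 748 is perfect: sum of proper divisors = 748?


Proper divisors of 748: 1, 2, 4, 11, 17, 22, 34, 44, 68, 187, 374
Sum = 1 + 2 + 4 + 11 + 17 + 22 + 34 + 44 + 68 + 187 + 374 = 764

No, 748 is not perfect (764 ≠ 748)


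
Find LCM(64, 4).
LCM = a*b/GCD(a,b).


GCD(64, 4) = 4
LCM = 64*4/4 = 256/4 = 64

LCM = 64


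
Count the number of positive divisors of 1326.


1326 = 2^1 × 3^1 × 13^1 × 17^1
d(1326) = (1+1) × (1+1) × (1+1) × (1+1) = 16

16 divisors


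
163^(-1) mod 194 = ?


Use the extended Euclidean algorithm on (194, 163); each row r = 194*s + 163*t:
r=194, s=1, t=0
r=163, s=0, t=1
q=1: r=31, s=1, t=-1   [194*(1) + 163*(-1) = 31]
q=5: r=8, s=-5, t=6   [194*(-5) + 163*(6) = 8]
q=3: r=7, s=16, t=-19   [194*(16) + 163*(-19) = 7]
q=1: r=1, s=-21, t=25   [194*(-21) + 163*(25) = 1]
q=7: r=0, s=163, t=-194   [194*(163) + 163*(-194) = 0]
GCD = 1 with t = 25, so 163*(25) ≡ 1 (mod 194)
Inverse = 25 mod 194 = 25
Check: 163 * 25 = 4075 ≡ 1 (mod 194)

163^(-1) ≡ 25 (mod 194)


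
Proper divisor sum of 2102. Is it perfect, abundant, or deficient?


Proper divisors: 1, 2, 1051
Sum = 1 + 2 + 1051 = 1054
1054 < 2102 → deficient

s(2102) = 1054 (deficient)


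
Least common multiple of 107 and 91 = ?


GCD(107, 91) = 1
LCM = 107*91/1 = 9737/1 = 9737

LCM = 9737


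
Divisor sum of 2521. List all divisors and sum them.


Divisors of 2521: 1, 2521
Sum = 1 + 2521 = 2522

σ(2521) = 2522


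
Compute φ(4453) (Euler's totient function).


4453 = 61 × 73
Prime factors: 61, 73
φ(4453) = 4453 × (1-1/61) × (1-1/73)
= 4453 × 60/61 × 72/73 = 4320

φ(4453) = 4320


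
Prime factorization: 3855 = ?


3855 / 3 = 1285
1285 / 5 = 257
257 / 257 = 1
3855 = 3 × 5 × 257


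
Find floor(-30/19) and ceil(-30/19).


-30/19 = -1.5789
floor = -2
ceil = -1

floor = -2, ceil = -1


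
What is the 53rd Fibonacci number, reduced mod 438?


F(k) mod 438 for k=1..53:
1, 1, 2, 3, 5, 8, 13, 21, 34, 55, 89, 144, 233, 377, 172, 111, 283, 394, 239, 195, 434, 191, 187, 378, 127, 67, 194, 261, 17, 278, 295, 135, 430, 127, 119, 246, 365, 173, 100, 273, 373, 208, 143, 351, 56, 407, 25, 432, 19, 13, 32, 45, 77
F(53) mod 438 = 77


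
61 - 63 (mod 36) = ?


61 - 63 = -2
-2 mod 36 = 34


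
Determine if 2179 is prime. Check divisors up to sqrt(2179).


Check divisors up to sqrt(2179) = 46.6798
No divisors found.
2179 is prime.

Yes, 2179 is prime


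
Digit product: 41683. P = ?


4 × 1 × 6 × 8 × 3 = 576


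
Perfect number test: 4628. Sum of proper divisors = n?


Proper divisors of 4628: 1, 2, 4, 13, 26, 52, 89, 178, 356, 1157, 2314
Sum = 1 + 2 + 4 + 13 + 26 + 52 + 89 + 178 + 356 + 1157 + 2314 = 4192

No, 4628 is not perfect (4192 ≠ 4628)


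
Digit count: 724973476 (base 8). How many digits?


724973476 in base 8 = 5315433644
Number of digits = 10

10 digits (base 8)


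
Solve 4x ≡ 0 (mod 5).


GCD(4, 5) = 1, unique solution
a^(-1) mod 5 = 4
x = 4 * 0 mod 5 = 0

x ≡ 0 (mod 5)


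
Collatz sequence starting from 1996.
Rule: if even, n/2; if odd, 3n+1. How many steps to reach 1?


1996 → 998 → 499 → 1498 → 749 → 2248 → 1124 → 562 → 281 → 844 → 422 → 211 → 634 → 317 → 952 → 476 → 238 → 119 → 358 → 179 → 538 → 269 → 808 → 404 → 202 → 101 → 304 → 152 → 76 → 38 → 19 → 58 → 29 → 88 → 44 → 22 → 11 → 34 → 17 → 52 → 26 → 13 → 40 → 20 → 10 → 5 → 16 → 8 → 4 → 2 → 1
Total steps = 50

50 steps


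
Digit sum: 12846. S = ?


1 + 2 + 8 + 4 + 6 = 21


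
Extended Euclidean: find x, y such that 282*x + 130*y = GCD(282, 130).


Tabular extended Euclidean (each row: r = 282*s + 130*t):
r=282, s=1, t=0
r=130, s=0, t=1
q=2: r=22, s=1, t=-2   [282*(1) + 130*(-2) = 22]
q=5: r=20, s=-5, t=11   [282*(-5) + 130*(11) = 20]
q=1: r=2, s=6, t=-13   [282*(6) + 130*(-13) = 2]
q=10: r=0, s=-65, t=141   [282*(-65) + 130*(141) = 0]
GCD = 2; from the row with r=2: x=6, y=-13
Check: 282*(6) + 130*(-13) = 1692 - 1690 = 2

GCD = 2, x = 6, y = -13


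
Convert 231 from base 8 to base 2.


231 (base 8) = 153 (decimal)
153 (decimal) = 10011001 (base 2)


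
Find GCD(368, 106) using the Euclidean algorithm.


368 = 3 * 106 + 50
106 = 2 * 50 + 6
50 = 8 * 6 + 2
6 = 3 * 2 + 0
GCD = 2


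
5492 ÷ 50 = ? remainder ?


5492 = 50 * 109 + 42
Check: 5450 + 42 = 5492

q = 109, r = 42


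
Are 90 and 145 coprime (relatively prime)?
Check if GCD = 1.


Euclidean algorithm:
145 = 1 * 90 + 55
90 = 1 * 55 + 35
55 = 1 * 35 + 20
35 = 1 * 20 + 15
20 = 1 * 15 + 5
15 = 3 * 5 + 0
GCD(90, 145) = 5

No, not coprime (GCD = 5)


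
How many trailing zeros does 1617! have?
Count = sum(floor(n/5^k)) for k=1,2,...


floor(1617/5) = 323
floor(1617/25) = 64
floor(1617/125) = 12
floor(1617/625) = 2
Total = 401

401 trailing zeros


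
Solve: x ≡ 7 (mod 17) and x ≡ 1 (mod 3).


M = 17*3 = 51
M1 = M/17 = 3, M2 = M/3 = 17
M1^(-1) mod 17 = 6, M2^(-1) mod 3 = 2
x = 7*3*6 + 1*17*2 = 160
160 mod 51 = 7
Check: 7 mod 17 = 7 ✓, 7 mod 3 = 1 ✓

x ≡ 7 (mod 51)


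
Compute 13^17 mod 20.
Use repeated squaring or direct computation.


13^1 mod 20 = 13
13^2 mod 20 = 9
13^3 mod 20 = 17
13^4 mod 20 = 1
13^5 mod 20 = 13
13^6 mod 20 = 9
13^7 mod 20 = 17
13^8 mod 20 = 1
13^9 mod 20 = 13
13^10 mod 20 = 9
13^11 mod 20 = 17
13^12 mod 20 = 1
13^13 mod 20 = 13
13^14 mod 20 = 9
13^15 mod 20 = 17
13^16 mod 20 = 1
13^17 mod 20 = 13


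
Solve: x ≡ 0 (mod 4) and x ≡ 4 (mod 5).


M = 4*5 = 20
M1 = M/4 = 5, M2 = M/5 = 4
M1^(-1) mod 4 = 1, M2^(-1) mod 5 = 4
x = 0*5*1 + 4*4*4 = 64
64 mod 20 = 4
Check: 4 mod 4 = 0 ✓, 4 mod 5 = 4 ✓

x ≡ 4 (mod 20)


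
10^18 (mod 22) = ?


10^1 mod 22 = 10
10^2 mod 22 = 12
10^3 mod 22 = 10
10^4 mod 22 = 12
10^5 mod 22 = 10
10^6 mod 22 = 12
10^7 mod 22 = 10
10^8 mod 22 = 12
10^9 mod 22 = 10
10^10 mod 22 = 12
10^11 mod 22 = 10
10^12 mod 22 = 12
10^13 mod 22 = 10
10^14 mod 22 = 12
10^15 mod 22 = 10
10^16 mod 22 = 12
10^17 mod 22 = 10
10^18 mod 22 = 12


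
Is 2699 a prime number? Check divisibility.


Check divisors up to sqrt(2699) = 51.9519
No divisors found.
2699 is prime.

Yes, 2699 is prime


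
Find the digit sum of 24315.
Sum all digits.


2 + 4 + 3 + 1 + 5 = 15


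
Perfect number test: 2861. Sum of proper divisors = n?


Proper divisors of 2861: 1
Sum = 1 = 1

No, 2861 is not perfect (1 ≠ 2861)


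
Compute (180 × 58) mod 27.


180 × 58 = 10440
10440 mod 27 = 18


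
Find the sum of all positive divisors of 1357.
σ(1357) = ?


Divisors of 1357: 1, 23, 59, 1357
Sum = 1 + 23 + 59 + 1357 = 1440

σ(1357) = 1440


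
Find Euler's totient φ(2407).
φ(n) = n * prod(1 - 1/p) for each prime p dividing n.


2407 = 29 × 83
Prime factors: 29, 83
φ(2407) = 2407 × (1-1/29) × (1-1/83)
= 2407 × 28/29 × 82/83 = 2296

φ(2407) = 2296


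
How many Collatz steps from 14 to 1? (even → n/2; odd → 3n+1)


14 → 7 → 22 → 11 → 34 → 17 → 52 → 26 → 13 → 40 → 20 → 10 → 5 → 16 → 8 → 4 → 2 → 1
Total steps = 17

17 steps


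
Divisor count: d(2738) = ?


2738 = 2^1 × 37^2
d(2738) = (1+1) × (2+1) = 6

6 divisors


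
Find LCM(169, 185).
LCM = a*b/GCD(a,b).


GCD(169, 185) = 1
LCM = 169*185/1 = 31265/1 = 31265

LCM = 31265


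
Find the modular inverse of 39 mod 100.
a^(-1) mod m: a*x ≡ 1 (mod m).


Use the extended Euclidean algorithm on (100, 39); each row r = 100*s + 39*t:
r=100, s=1, t=0
r=39, s=0, t=1
q=2: r=22, s=1, t=-2   [100*(1) + 39*(-2) = 22]
q=1: r=17, s=-1, t=3   [100*(-1) + 39*(3) = 17]
q=1: r=5, s=2, t=-5   [100*(2) + 39*(-5) = 5]
q=3: r=2, s=-7, t=18   [100*(-7) + 39*(18) = 2]
q=2: r=1, s=16, t=-41   [100*(16) + 39*(-41) = 1]
q=2: r=0, s=-39, t=100   [100*(-39) + 39*(100) = 0]
GCD = 1 with t = -41, so 39*(-41) ≡ 1 (mod 100)
Inverse = -41 mod 100 = 59
Check: 39 * 59 = 2301 ≡ 1 (mod 100)

39^(-1) ≡ 59 (mod 100)


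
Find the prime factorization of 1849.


1849 / 43 = 43
43 / 43 = 1
1849 = 43^2


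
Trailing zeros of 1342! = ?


floor(1342/5) = 268
floor(1342/25) = 53
floor(1342/125) = 10
floor(1342/625) = 2
Total = 333

333 trailing zeros


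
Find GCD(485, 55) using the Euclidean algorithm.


485 = 8 * 55 + 45
55 = 1 * 45 + 10
45 = 4 * 10 + 5
10 = 2 * 5 + 0
GCD = 5


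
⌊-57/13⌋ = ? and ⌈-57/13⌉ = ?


-57/13 = -4.3846
floor = -5
ceil = -4

floor = -5, ceil = -4


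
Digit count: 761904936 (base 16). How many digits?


761904936 in base 16 = 2D69BF28
Number of digits = 8

8 digits (base 16)


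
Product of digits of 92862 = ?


9 × 2 × 8 × 6 × 2 = 1728


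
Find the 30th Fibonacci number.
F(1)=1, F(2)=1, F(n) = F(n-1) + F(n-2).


Sequence: 1, 1, 2, 3, 5, 8, 13, 21, 34, 55, 89, 144, 233, 377, 610, 987, 1597, 2584, 4181, 6765, 10946, 17711, 28657, 46368, 75025, 121393, 196418, 317811, 514229, 832040
F(30) = 832040


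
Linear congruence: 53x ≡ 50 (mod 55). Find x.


GCD(53, 55) = 1, unique solution
a^(-1) mod 55 = 27
x = 27 * 50 mod 55 = 30

x ≡ 30 (mod 55)


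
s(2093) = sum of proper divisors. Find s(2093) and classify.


Proper divisors: 1, 7, 13, 23, 91, 161, 299
Sum = 1 + 7 + 13 + 23 + 91 + 161 + 299 = 595
595 < 2093 → deficient

s(2093) = 595 (deficient)


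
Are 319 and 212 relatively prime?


Euclidean algorithm:
319 = 1 * 212 + 107
212 = 1 * 107 + 105
107 = 1 * 105 + 2
105 = 52 * 2 + 1
2 = 2 * 1 + 0
GCD(319, 212) = 1

Yes, coprime (GCD = 1)


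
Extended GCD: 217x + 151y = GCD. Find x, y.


Tabular extended Euclidean (each row: r = 217*s + 151*t):
r=217, s=1, t=0
r=151, s=0, t=1
q=1: r=66, s=1, t=-1   [217*(1) + 151*(-1) = 66]
q=2: r=19, s=-2, t=3   [217*(-2) + 151*(3) = 19]
q=3: r=9, s=7, t=-10   [217*(7) + 151*(-10) = 9]
q=2: r=1, s=-16, t=23   [217*(-16) + 151*(23) = 1]
q=9: r=0, s=151, t=-217   [217*(151) + 151*(-217) = 0]
GCD = 1; from the row with r=1: x=-16, y=23
Check: 217*(-16) + 151*(23) = -3472 + 3473 = 1

GCD = 1, x = -16, y = 23


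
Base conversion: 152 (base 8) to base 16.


152 (base 8) = 106 (decimal)
106 (decimal) = 6A (base 16)


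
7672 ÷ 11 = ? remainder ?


7672 = 11 * 697 + 5
Check: 7667 + 5 = 7672

q = 697, r = 5


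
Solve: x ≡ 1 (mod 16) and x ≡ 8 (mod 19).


M = 16*19 = 304
M1 = M/16 = 19, M2 = M/19 = 16
M1^(-1) mod 16 = 11, M2^(-1) mod 19 = 6
x = 1*19*11 + 8*16*6 = 977
977 mod 304 = 65
Check: 65 mod 16 = 1 ✓, 65 mod 19 = 8 ✓

x ≡ 65 (mod 304)


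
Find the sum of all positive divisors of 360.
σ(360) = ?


Divisors of 360: 1, 2, 3, 4, 5, 6, 8, 9, 10, 12, 15, 18, 20, 24, 30, 36, 40, 45, 60, 72, 90, 120, 180, 360
Sum = 1 + 2 + 3 + 4 + 5 + 6 + 8 + 9 + 10 + 12 + 15 + 18 + 20 + 24 + 30 + 36 + 40 + 45 + 60 + 72 + 90 + 120 + 180 + 360 = 1170

σ(360) = 1170


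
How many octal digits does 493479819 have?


493479819 in base 8 = 3532363613
Number of digits = 10

10 digits (base 8)


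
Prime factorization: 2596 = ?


2596 / 2 = 1298
1298 / 2 = 649
649 / 11 = 59
59 / 59 = 1
2596 = 2^2 × 11 × 59


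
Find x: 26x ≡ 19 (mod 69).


GCD(26, 69) = 1, unique solution
a^(-1) mod 69 = 8
x = 8 * 19 mod 69 = 14

x ≡ 14 (mod 69)


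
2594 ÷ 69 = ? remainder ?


2594 = 69 * 37 + 41
Check: 2553 + 41 = 2594

q = 37, r = 41


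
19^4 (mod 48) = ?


19^1 mod 48 = 19
19^2 mod 48 = 25
19^3 mod 48 = 43
19^4 mod 48 = 1


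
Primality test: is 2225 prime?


2225 / 5 = 445 (exact division)
2225 is NOT prime.

No, 2225 is not prime


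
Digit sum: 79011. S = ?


7 + 9 + 0 + 1 + 1 = 18


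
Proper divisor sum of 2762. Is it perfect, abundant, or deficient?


Proper divisors: 1, 2, 1381
Sum = 1 + 2 + 1381 = 1384
1384 < 2762 → deficient

s(2762) = 1384 (deficient)


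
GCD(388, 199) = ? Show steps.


388 = 1 * 199 + 189
199 = 1 * 189 + 10
189 = 18 * 10 + 9
10 = 1 * 9 + 1
9 = 9 * 1 + 0
GCD = 1


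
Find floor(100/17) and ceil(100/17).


100/17 = 5.8824
floor = 5
ceil = 6

floor = 5, ceil = 6


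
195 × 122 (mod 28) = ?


195 × 122 = 23790
23790 mod 28 = 18


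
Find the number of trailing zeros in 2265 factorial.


floor(2265/5) = 453
floor(2265/25) = 90
floor(2265/125) = 18
floor(2265/625) = 3
Total = 564

564 trailing zeros


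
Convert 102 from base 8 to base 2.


102 (base 8) = 66 (decimal)
66 (decimal) = 1000010 (base 2)


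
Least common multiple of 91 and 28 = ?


GCD(91, 28) = 7
LCM = 91*28/7 = 2548/7 = 364

LCM = 364


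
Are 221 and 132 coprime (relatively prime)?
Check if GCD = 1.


Euclidean algorithm:
221 = 1 * 132 + 89
132 = 1 * 89 + 43
89 = 2 * 43 + 3
43 = 14 * 3 + 1
3 = 3 * 1 + 0
GCD(221, 132) = 1

Yes, coprime (GCD = 1)


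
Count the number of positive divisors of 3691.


3691 = 3691^1
d(3691) = (1+1) = 2

2 divisors


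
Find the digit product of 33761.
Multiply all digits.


3 × 3 × 7 × 6 × 1 = 378


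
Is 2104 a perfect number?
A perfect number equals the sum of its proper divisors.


Proper divisors of 2104: 1, 2, 4, 8, 263, 526, 1052
Sum = 1 + 2 + 4 + 8 + 263 + 526 + 1052 = 1856

No, 2104 is not perfect (1856 ≠ 2104)


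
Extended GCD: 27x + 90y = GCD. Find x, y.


Tabular extended Euclidean (each row: r = 27*s + 90*t):
r=27, s=1, t=0
r=90, s=0, t=1
q=0: r=27, s=1, t=0   [27*(1) + 90*(0) = 27]
q=3: r=9, s=-3, t=1   [27*(-3) + 90*(1) = 9]
q=3: r=0, s=10, t=-3   [27*(10) + 90*(-3) = 0]
GCD = 9; from the row with r=9: x=-3, y=1
Check: 27*(-3) + 90*(1) = -81 + 90 = 9

GCD = 9, x = -3, y = 1


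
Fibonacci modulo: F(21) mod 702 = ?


F(k) mod 702 for k=1..21:
1, 1, 2, 3, 5, 8, 13, 21, 34, 55, 89, 144, 233, 377, 610, 285, 193, 478, 671, 447, 416
F(21) mod 702 = 416


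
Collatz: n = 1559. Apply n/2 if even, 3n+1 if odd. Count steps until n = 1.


1559 → 4678 → 2339 → 7018 → 3509 → 10528 → 5264 → 2632 → 1316 → 658 → 329 → 988 → 494 → 247 → 742 → 371 → 1114 → 557 → 1672 → 836 → 418 → 209 → 628 → 314 → 157 → 472 → 236 → 118 → 59 → 178 → 89 → 268 → 134 → 67 → 202 → 101 → 304 → 152 → 76 → 38 → 19 → 58 → 29 → 88 → 44 → 22 → 11 → 34 → 17 → 52 → 26 → 13 → 40 → 20 → 10 → 5 → 16 → 8 → 4 → 2 → 1
Total steps = 60

60 steps


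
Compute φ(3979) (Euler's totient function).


3979 = 23 × 173
Prime factors: 23, 173
φ(3979) = 3979 × (1-1/23) × (1-1/173)
= 3979 × 22/23 × 172/173 = 3784

φ(3979) = 3784


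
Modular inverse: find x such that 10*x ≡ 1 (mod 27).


Use the extended Euclidean algorithm on (27, 10); each row r = 27*s + 10*t:
r=27, s=1, t=0
r=10, s=0, t=1
q=2: r=7, s=1, t=-2   [27*(1) + 10*(-2) = 7]
q=1: r=3, s=-1, t=3   [27*(-1) + 10*(3) = 3]
q=2: r=1, s=3, t=-8   [27*(3) + 10*(-8) = 1]
q=3: r=0, s=-10, t=27   [27*(-10) + 10*(27) = 0]
GCD = 1 with t = -8, so 10*(-8) ≡ 1 (mod 27)
Inverse = -8 mod 27 = 19
Check: 10 * 19 = 190 ≡ 1 (mod 27)

10^(-1) ≡ 19 (mod 27)


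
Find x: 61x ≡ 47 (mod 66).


GCD(61, 66) = 1, unique solution
a^(-1) mod 66 = 13
x = 13 * 47 mod 66 = 17

x ≡ 17 (mod 66)


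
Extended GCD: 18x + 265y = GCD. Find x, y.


Tabular extended Euclidean (each row: r = 18*s + 265*t):
r=18, s=1, t=0
r=265, s=0, t=1
q=0: r=18, s=1, t=0   [18*(1) + 265*(0) = 18]
q=14: r=13, s=-14, t=1   [18*(-14) + 265*(1) = 13]
q=1: r=5, s=15, t=-1   [18*(15) + 265*(-1) = 5]
q=2: r=3, s=-44, t=3   [18*(-44) + 265*(3) = 3]
q=1: r=2, s=59, t=-4   [18*(59) + 265*(-4) = 2]
q=1: r=1, s=-103, t=7   [18*(-103) + 265*(7) = 1]
q=2: r=0, s=265, t=-18   [18*(265) + 265*(-18) = 0]
GCD = 1; from the row with r=1: x=-103, y=7
Check: 18*(-103) + 265*(7) = -1854 + 1855 = 1

GCD = 1, x = -103, y = 7
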